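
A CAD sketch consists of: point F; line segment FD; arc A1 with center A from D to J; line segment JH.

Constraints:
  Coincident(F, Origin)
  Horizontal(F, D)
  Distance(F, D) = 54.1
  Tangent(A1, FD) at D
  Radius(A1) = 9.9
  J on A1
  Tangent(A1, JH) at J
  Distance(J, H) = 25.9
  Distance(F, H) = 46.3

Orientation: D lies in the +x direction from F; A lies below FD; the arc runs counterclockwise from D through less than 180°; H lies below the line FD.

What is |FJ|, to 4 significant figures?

45.35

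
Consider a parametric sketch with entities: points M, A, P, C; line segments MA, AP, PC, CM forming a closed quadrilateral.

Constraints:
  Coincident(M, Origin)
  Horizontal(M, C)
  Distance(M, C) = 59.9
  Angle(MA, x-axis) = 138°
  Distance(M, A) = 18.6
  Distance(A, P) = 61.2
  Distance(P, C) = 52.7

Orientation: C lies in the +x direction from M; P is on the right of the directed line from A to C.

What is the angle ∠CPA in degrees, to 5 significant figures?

81.685°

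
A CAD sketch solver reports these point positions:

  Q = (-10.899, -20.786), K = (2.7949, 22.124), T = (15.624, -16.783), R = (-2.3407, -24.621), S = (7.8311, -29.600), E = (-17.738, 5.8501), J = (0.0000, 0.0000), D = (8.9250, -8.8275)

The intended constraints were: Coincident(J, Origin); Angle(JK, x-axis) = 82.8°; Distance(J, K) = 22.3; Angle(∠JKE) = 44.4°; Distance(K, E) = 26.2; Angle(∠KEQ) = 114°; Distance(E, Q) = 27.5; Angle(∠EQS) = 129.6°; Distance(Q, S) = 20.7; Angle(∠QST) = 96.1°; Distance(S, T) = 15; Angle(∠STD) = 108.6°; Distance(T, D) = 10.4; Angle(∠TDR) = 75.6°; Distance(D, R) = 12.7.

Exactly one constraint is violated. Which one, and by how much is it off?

Distance(D, R) = 12.7 — off by 6.70.

J = (0.00, 0.00) ✓; JK at 82.80° ✓; |JK| = 22.30 ✓; ∠JKE = 44.40° ✓; |KE| = 26.20 ✓; ∠KEQ = 114.0° ✓; |EQ| = 27.50 ✓; ∠EQS = 129.6° ✓; |QS| = 20.70 ✓; ∠QST = 96.10° ✓; |ST| = 15.00 ✓; ∠STD = 108.6° ✓; |TD| = 10.40 ✓; ∠TDR = 75.60° ✓; |DR| = 19.40 ✗.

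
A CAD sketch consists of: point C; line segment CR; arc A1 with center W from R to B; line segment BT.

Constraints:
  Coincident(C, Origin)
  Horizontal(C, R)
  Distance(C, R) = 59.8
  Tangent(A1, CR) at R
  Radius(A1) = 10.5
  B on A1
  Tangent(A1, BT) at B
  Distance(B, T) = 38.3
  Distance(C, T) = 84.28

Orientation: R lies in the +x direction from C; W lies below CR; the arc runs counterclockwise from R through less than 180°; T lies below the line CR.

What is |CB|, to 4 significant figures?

52.81

Checks: ∠(WR, RC) = 90.00° ✓; |WB| = 10.50 ✓; ∠(WB, BT) = 90.00° ✓; |BT| = 38.30 ✓; |CT| = 84.28 ✓.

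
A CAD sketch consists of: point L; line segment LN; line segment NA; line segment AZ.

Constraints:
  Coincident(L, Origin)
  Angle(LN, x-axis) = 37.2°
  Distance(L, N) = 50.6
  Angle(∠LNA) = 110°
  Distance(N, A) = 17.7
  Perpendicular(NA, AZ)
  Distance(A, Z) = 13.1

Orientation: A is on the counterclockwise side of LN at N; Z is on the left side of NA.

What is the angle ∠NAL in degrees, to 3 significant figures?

53.6°

L is at the origin; LN runs at 37.2° with length 50.6, so N = 50.6·(cos 37.2°, sin 37.2°) = (40.3, 30.6). ∠LNA = 110.0°, so NA runs at 37.2° + (180° − 110.0°) = 107° from the x-axis; with |NA| = 17.7, A = N + 17.7·(cos 107°, sin 107°) = (35.1, 47.5). Then cos ∠NAL = AN·AL / (|AN||AL|), giving 53.6°.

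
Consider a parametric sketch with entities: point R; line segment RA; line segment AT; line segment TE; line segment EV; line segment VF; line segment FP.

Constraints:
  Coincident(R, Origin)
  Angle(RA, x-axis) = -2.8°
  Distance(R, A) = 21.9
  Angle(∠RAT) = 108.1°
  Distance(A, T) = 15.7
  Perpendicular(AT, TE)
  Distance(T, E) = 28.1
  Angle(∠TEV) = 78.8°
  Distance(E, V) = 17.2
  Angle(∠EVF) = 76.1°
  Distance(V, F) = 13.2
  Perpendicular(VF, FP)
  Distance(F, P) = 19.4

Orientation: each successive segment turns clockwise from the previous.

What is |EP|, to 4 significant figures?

9.463

R is at the origin; RA runs at -2.8° with length 21.9, so A = (21.87, -1.070). ∠RAT = 108.1° gives AT at -74.70° from the x-axis; with |AT| = 15.7, T = (26.02, -16.21). AT is perpendicular to TE, so TE runs at -164.7°; with |TE| = 28.1, E = (-1.087, -23.63). ∠TEV = 78.8° gives EV at 94.10° from the x-axis; with |EV| = 17.2, V = (-2.317, -6.472). ∠EVF = 76.1° gives VF at -9.800° from the x-axis; with |VF| = 13.2, F = (10.69, -8.719). The perpendicularity gives FP at right angles to VF, so FP runs at -99.80°; with |FP| = 19.4, P = (7.388, -27.84). Then |EP| = |P − E| = 9.463.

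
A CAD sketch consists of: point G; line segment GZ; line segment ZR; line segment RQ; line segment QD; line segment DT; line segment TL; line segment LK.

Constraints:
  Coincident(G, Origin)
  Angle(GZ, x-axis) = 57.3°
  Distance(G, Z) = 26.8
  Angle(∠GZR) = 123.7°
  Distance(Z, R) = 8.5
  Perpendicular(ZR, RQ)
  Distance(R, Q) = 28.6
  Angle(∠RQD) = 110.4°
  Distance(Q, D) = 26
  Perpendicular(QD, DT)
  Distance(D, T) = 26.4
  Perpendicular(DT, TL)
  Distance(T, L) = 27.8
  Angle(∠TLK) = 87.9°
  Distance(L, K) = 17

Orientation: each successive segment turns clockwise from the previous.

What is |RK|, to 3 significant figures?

19.5

DT ⟂ TL, so TL runs at 21.4°; with |TL| = 27.8, L = (15.5, 19.3). ∠TLK = 87.9° gives LK at -70.7° from the x-axis; with |LK| = 17.0, K = (21.1, 3.30). Then |RK| = |K − R| = 19.5.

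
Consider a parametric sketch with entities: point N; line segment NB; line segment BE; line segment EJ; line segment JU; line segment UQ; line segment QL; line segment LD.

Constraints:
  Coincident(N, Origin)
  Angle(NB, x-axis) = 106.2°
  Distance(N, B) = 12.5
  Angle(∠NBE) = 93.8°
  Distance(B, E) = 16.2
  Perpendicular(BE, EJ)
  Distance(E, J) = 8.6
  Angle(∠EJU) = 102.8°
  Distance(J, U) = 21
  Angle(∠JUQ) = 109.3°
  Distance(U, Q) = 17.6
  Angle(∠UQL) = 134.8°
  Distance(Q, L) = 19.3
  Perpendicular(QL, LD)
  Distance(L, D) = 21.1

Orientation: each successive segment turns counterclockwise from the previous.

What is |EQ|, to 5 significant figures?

29.877

N is at the origin; NB runs at 106.2° with length 12.5, so B = (-3.4874, 12.004). ∠NBE = 93.8° gives BE at -167.60° from the x-axis; with |BE| = 16.2, E = (-19.309, 8.5250). BE is perpendicular to EJ, so EJ runs at -77.600°; with |EJ| = 8.6, J = (-17.463, 0.12558). ∠EJU = 102.8° gives JU at -0.40000° from the x-axis; with |JU| = 21.0, U = (3.5367, -0.021029). ∠JUQ = 109.3° gives UQ at 70.300° from the x-axis; with |UQ| = 17.6, Q = (9.4696, 16.549). Then |EQ| = |Q − E| = 29.877.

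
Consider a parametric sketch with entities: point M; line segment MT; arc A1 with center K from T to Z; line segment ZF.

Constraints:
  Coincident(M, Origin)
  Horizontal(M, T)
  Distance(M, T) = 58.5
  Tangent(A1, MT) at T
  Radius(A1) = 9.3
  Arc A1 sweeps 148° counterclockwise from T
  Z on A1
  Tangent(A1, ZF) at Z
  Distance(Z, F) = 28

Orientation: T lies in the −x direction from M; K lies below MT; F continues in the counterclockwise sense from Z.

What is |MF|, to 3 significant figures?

51.0

M is at the origin; MT is horizontal with |MT| = 58.5 and T on the −x side, so T = (-58.5, 0.00). Tangency of A1 to MT means the radius KT is perpendicular to MT, so K = T + (0, -9.3) = (-58.5, -9.30). On A1, T sits at bearing 90° from K; a 148° counterclockwise sweep puts Z at bearing 238°, so Z = K + 9.3·(cos 238°, sin 238°) = (-63.4, -17.2). Tangency of A1 to ZF means the radius KZ is perpendicular to ZF, so ZF runs along (−sin 238°, cos 238°); with |ZF| = 28.0, F = (-39.7, -32.0). Then |MF| = |F − M| = 51.0.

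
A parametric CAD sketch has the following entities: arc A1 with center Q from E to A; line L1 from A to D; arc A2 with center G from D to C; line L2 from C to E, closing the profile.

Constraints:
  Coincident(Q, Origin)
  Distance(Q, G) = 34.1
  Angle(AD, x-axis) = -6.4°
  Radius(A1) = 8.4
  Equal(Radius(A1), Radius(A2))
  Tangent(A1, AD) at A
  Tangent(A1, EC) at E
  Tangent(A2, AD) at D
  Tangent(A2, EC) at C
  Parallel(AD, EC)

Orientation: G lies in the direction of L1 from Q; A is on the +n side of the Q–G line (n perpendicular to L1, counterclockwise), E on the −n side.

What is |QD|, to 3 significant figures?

35.1

Tangency of A1 to both parallel lines with radius 8.4 puts A and E at Q ± 8.4·n: A = (0.936, 8.35), E = (-0.936, -8.35). Equal radii place D and C the same way about G: D = G + 8.4·n = (34.8, 4.55), C = G − 8.4·n = (33.0, -12.1). Then |QD| = |D − Q| = 35.1.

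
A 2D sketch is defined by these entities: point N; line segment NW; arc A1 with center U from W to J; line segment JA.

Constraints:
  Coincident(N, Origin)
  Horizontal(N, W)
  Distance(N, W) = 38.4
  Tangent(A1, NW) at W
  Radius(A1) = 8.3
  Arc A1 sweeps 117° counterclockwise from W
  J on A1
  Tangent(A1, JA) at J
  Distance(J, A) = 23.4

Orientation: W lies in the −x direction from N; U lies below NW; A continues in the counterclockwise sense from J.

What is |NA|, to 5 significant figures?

48.173

On A1, W sits at bearing 90° from U; a 117° counterclockwise sweep puts J at bearing 207°, so J = U + 8.3·(cos 207°, sin 207°) = (-45.795, -12.068). Since A1 is tangent to JA there, UJ ⟂ JA, so JA runs along (−sin 207°, cos 207°); with |JA| = 23.4, A = (-35.172, -32.918). Then |NA| = |A − N| = 48.173.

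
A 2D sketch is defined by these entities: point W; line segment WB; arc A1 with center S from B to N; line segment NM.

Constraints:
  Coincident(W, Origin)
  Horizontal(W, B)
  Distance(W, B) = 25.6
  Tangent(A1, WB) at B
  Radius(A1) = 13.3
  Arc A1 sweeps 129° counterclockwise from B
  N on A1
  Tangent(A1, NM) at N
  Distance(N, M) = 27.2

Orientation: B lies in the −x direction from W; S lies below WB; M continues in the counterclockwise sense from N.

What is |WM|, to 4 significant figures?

46.76

W is at the origin; W and B share the same y with |WB| = 25.6 and B on the −x side, so B = (-25.60, 0.000). Since A1 is tangent to WB there, SB ⟂ WB, so S = B + (0, -13.3) = (-25.60, -13.30). On A1, B sits at bearing 90° from S; a 129° counterclockwise sweep puts N at bearing 219°, so N = S + 13.3·(cos 219°, sin 219°) = (-35.94, -21.67). The tangent condition forces SN to be normal to NM, so NM runs along (−sin 219°, cos 219°); with |NM| = 27.2, M = (-18.82, -42.81). Then |WM| = |M − W| = 46.76.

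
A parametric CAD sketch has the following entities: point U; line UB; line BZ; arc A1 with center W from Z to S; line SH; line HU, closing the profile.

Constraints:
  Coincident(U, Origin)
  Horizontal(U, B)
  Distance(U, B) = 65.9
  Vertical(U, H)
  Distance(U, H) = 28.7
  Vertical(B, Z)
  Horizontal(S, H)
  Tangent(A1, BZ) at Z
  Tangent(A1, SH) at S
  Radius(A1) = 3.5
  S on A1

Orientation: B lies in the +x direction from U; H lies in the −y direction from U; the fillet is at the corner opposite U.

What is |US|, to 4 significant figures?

68.68

The virtual corner opposite U is at (65.90, -28.70). Tangency of A1 to BZ means the radius WZ is perpendicular to BZ and the tangent condition forces WS to be normal to SH, with radius 3.5, so the center W sits 3.5 in from both sides at W = (62.40, -25.20). That places the tangent points at Z = (65.90, -25.20) on BZ and S = (62.40, -28.70) on SH. Then |US| = |S − U| = 68.68.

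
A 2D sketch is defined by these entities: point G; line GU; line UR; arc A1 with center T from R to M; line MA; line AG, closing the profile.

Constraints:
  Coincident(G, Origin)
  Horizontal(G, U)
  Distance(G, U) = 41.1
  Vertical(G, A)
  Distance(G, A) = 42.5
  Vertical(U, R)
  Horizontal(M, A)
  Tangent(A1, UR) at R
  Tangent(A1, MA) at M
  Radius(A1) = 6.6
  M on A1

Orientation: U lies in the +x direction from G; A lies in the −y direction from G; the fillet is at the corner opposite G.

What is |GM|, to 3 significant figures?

54.7

G is at the origin; GU is horizontal with |GU| = 41.1 and U on the +x side, so U = (41.1, 0.00). G and A share the same x with |GA| = 42.5 and A on the −y side, so A = (0.00, -42.5). The virtual corner opposite G is at (41.1, -42.5). Since A1 is tangent to UR there, TR ⟂ UR and the tangent condition forces TM to be normal to MA, with radius 6.6, so the center T sits 6.6 in from both sides at T = (34.5, -35.9). That places the tangent points at R = (41.1, -35.9) on UR and M = (34.5, -42.5) on MA. Then |GM| = |M − G| = 54.7.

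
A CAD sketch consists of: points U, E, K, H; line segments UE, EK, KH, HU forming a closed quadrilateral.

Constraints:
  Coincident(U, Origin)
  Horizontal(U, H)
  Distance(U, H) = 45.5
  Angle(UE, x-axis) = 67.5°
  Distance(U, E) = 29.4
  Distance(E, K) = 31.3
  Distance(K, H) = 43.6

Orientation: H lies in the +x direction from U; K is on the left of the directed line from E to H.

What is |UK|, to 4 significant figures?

57.55

U is at the origin; U and H share the same y with |UH| = 45.5 and H in +x, so H = (45.5, 0). UE runs at 67.5° with |UE| = 29.4, so E = (11.25, 27.16). K is determined by |EK| = 31.3 and |KH| = 43.6 together: it lies at the intersection of circle(E, 31.3) and circle(H, 43.6). With |EH| = 43.71, the foot of the radical line on EH is 11.32 from E and the perpendicular offset is √(31.3² − 11.32²) = 29.18. Taking the left-of-EH solution: K = (38.25, 42.99).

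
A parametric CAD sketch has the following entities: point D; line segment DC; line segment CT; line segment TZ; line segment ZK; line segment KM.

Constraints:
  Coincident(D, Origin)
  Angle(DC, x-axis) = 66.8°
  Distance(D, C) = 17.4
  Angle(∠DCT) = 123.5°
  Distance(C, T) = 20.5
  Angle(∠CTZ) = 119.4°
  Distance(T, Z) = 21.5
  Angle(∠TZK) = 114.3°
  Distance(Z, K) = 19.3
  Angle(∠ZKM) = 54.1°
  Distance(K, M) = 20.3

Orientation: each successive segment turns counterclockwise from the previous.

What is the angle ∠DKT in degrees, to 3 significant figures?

57.4°

∠CTZ = 119.4° gives TZ at -176° from the x-axis; with |TZ| = 21.5, Z = (-25.9, 31.7). ∠TZK = 114.3° gives ZK at -110° from the x-axis; with |ZK| = 19.3, K = (-32.6, 13.6). Then cos ∠DKT = KD·KT / (|KD||KT|), giving 57.4°.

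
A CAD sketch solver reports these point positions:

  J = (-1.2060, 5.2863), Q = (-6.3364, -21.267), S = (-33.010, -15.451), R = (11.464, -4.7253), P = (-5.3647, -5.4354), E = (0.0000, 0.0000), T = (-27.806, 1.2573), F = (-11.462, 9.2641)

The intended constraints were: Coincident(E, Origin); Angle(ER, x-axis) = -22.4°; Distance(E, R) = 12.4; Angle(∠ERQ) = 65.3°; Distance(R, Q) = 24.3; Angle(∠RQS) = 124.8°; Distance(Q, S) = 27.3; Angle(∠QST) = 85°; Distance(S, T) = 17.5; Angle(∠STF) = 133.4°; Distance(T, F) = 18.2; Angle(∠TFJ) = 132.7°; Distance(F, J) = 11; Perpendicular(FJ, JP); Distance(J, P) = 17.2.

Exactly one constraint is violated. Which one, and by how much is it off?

Distance(J, P) = 17.2 — off by 5.70.

E = (0.00, 0.00) ✓; ER at -22.40° ✓; |ER| = 12.40 ✓; ∠ERQ = 65.30° ✓; |RQ| = 24.30 ✓; ∠RQS = 124.8° ✓; |QS| = 27.30 ✓; ∠QST = 85.00° ✓; |ST| = 17.50 ✓; ∠STF = 133.4° ✓; |TF| = 18.20 ✓; ∠TFJ = 132.7° ✓; |FJ| = 11.00 ✓; ∠(FJ, JP) = 90.00° ✓; |JP| = 11.50 ✗.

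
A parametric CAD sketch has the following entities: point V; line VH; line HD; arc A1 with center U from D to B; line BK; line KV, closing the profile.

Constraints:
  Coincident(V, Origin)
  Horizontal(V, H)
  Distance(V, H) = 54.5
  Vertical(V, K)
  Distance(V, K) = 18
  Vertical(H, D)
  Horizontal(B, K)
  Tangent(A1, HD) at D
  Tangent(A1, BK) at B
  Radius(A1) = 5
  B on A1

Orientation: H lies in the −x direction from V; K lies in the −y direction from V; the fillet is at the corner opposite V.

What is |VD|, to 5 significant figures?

56.029

V is at the origin; VH is horizontal with |VH| = 54.5 and H on the −x side, so H = (-54.500, 0.0000). VK is vertical with |VK| = 18.0 and K on the −y side, so K = (0.0000, -18.000). The virtual corner opposite V is at (-54.500, -18.000). A1 meets HD tangentially, so UD is at right angles to HD and tangency of A1 to BK means the radius UB is perpendicular to BK, with radius 5.0, so the center U sits 5.0 in from both sides at U = (-49.500, -13.000). That places the tangent points at D = (-54.500, -13.000) on HD and B = (-49.500, -18.000) on BK. Then |VD| = |D − V| = 56.029.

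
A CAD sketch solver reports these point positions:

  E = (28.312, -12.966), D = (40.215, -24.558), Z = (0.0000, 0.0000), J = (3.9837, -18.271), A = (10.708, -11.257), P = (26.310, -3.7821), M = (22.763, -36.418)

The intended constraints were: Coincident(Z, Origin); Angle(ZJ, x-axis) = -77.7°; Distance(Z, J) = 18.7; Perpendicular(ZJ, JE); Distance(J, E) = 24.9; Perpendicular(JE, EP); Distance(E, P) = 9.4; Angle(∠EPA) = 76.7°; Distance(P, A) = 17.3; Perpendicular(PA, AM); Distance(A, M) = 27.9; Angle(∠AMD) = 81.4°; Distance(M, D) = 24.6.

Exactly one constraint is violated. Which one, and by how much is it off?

Distance(M, D) = 24.6 — off by 3.50.

Z = (0.00, 0.00) ✓; ZJ at -77.70° ✓; |ZJ| = 18.70 ✓; ∠(ZJ, JE) = 90.00° ✓; |JE| = 24.90 ✓; ∠(JE, EP) = 90.00° ✓; |EP| = 9.400 ✓; ∠EPA = 76.70° ✓; |PA| = 17.30 ✓; ∠(PA, AM) = 90.00° ✓; |AM| = 27.90 ✓; ∠AMD = 81.40° ✓; |MD| = 21.10 ✗.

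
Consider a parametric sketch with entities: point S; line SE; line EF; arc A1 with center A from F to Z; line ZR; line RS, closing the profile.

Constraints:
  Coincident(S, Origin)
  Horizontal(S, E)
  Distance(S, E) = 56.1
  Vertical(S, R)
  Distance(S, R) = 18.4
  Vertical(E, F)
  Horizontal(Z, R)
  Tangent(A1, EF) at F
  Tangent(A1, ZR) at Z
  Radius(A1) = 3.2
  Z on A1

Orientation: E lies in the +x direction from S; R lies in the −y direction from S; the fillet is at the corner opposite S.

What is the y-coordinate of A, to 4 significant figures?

-15.20

S is at the origin; SE is horizontal with |SE| = 56.1 and E on the +x side, so E = (56.10, 0.000). SR is vertical with |SR| = 18.4 and R on the −y side, so R = (0.000, -18.40). The virtual corner opposite S is at (56.10, -18.40). Tangency of A1 to EF means the radius AF is perpendicular to EF and since A1 is tangent to ZR there, AZ ⟂ ZR, with radius 3.2, so the center A sits 3.2 in from both sides at A = (52.90, -15.20). So A.y = -15.20.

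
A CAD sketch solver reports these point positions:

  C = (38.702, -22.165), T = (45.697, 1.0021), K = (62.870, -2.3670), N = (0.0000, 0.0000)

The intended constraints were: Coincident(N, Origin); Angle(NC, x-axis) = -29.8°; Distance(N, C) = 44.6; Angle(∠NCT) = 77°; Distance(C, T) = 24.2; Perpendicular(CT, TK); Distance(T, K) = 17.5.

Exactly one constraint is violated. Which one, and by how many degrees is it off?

Perpendicular(CT, TK) — off by 5.70°.

N = (0.00, 0.00) ✓; NC at -29.80° ✓; |NC| = 44.60 ✓; ∠NCT = 77.00° ✓; |CT| = 24.20 ✓; ∠(CT, TK) = 84.30° ✗; |TK| = 17.50 ✓.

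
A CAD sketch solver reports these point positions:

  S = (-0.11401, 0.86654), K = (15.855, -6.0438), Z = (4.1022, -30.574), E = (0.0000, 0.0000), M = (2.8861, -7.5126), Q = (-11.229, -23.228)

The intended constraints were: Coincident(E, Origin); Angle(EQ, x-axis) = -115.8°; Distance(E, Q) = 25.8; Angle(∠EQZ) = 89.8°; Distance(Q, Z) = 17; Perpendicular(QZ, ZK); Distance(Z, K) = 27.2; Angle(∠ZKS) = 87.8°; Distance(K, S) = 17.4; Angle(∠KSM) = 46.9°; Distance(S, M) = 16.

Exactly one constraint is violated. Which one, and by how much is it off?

Distance(S, M) = 16 — off by 7.10.

E = (0.00, 0.00) ✓; EQ at -115.8° ✓; |EQ| = 25.80 ✓; ∠EQZ = 89.80° ✓; |QZ| = 17.00 ✓; ∠(QZ, ZK) = 90.00° ✓; |ZK| = 27.20 ✓; ∠ZKS = 87.80° ✓; |KS| = 17.40 ✓; ∠KSM = 46.90° ✓; |SM| = 8.900 ✗.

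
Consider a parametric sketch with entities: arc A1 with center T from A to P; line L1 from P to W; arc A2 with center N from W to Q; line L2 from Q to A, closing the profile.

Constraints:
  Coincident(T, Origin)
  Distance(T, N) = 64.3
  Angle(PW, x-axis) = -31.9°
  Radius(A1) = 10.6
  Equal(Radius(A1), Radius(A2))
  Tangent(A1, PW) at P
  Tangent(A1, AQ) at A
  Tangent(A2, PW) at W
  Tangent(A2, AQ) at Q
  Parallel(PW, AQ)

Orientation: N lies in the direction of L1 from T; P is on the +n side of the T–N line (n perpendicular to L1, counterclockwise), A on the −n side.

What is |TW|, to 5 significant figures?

65.168

The slot axis is L1's direction at -31.9°, so u = (cos -31.9°, sin -31.9°) = (0.84897, -0.52844) and n = (−sin -31.9°, cos -31.9°) = (0.52844, 0.84897). T is at the origin and N lies 64.3 along u from T, so N = 64.3·u = (54.589, -33.979). Tangency of A1 to both parallel lines with radius 10.6 puts P and A at T ± 10.6·n: P = (5.6014, 8.9991), A = (-5.6014, -8.9991). Equal radii place W and Q the same way about N: W = N + 10.6·n = (60.190, -24.979), Q = N − 10.6·n = (48.987, -42.978). Then |TW| = |W − T| = 65.168.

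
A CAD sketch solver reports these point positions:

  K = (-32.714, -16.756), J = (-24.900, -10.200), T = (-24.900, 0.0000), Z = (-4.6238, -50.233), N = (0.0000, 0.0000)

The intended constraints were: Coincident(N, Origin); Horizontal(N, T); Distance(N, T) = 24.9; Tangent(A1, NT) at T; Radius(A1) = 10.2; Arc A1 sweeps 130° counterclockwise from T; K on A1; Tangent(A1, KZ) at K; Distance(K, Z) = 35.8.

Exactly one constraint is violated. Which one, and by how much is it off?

Distance(K, Z) = 35.8 — off by 7.90.

N = (0.00, 0.00) ✓; N.y = 0.00, T.y = 0.00 ✓; |NT| = 24.90 ✓; ∠(JT, TN) = 90.00° ✓; |JT| = 10.20 ✓; bearing(J→K) − bearing(J→T) = 130.0° ✓; |JK| = 10.20 ✓; ∠(JK, KZ) = 90.00° ✓; |KZ| = 43.70 ✗.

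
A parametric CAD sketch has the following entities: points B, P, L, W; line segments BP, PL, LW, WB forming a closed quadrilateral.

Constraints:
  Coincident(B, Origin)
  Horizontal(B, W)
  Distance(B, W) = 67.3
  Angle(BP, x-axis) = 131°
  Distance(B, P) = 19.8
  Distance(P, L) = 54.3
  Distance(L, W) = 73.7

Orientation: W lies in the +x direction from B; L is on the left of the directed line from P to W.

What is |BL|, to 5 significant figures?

61.030

B is at the origin; BW is horizontal with |BW| = 67.3 and W in +x, so W = (67.3, 0). BP runs at 131.0° with |BP| = 19.8, so P = (-12.990, 14.943). L is determined by |PL| = 54.3 and |LW| = 73.7 together: it lies at the intersection of circle(P, 54.3) and circle(W, 73.7). With |PW| = 81.669, the foot of the radical line on PW is 25.631 from P and the perpendicular offset is √(54.3² − 25.631²) = 47.870. Taking the left-of-PW solution: L = (20.968, 57.315).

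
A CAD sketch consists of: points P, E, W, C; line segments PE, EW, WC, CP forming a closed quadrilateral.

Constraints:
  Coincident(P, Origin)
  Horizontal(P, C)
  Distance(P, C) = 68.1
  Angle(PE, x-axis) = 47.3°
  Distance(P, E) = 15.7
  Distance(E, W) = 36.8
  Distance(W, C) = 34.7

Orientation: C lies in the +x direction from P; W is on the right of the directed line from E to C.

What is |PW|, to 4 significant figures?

39.39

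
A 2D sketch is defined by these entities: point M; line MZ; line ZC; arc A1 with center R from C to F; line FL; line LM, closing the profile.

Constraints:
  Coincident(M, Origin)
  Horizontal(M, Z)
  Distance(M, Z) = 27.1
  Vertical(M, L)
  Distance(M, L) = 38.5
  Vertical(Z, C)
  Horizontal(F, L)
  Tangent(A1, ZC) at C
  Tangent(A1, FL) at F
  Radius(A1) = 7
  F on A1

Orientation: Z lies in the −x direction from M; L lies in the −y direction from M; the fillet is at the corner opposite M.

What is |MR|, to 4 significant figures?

37.37

M is at the origin; MZ is horizontal with |MZ| = 27.1 and Z on the −x side, so Z = (-27.10, 0.000). M and L share the same x with |ML| = 38.5 and L on the −y side, so L = (0.000, -38.50). The virtual corner opposite M is at (-27.10, -38.50). The tangent condition forces RC to be normal to ZC and the tangent condition forces RF to be normal to FL, with radius 7.0, so the center R sits 7.0 in from both sides at R = (-20.10, -31.50). Then |MR| = |R − M| = 37.37.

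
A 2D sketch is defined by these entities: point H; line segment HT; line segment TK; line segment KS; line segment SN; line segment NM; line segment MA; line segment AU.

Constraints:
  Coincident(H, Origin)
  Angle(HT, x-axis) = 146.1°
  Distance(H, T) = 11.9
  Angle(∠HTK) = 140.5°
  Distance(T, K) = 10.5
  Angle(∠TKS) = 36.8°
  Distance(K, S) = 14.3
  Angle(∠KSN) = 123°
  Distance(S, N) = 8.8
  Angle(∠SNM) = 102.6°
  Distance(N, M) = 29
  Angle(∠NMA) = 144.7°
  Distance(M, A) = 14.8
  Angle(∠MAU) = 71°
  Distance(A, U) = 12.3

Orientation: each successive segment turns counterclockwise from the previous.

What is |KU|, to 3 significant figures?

23.2

∠NMA = 144.7° gives MA at 139° from the x-axis; with |MA| = 14.8, A = (-17.9, 40.1). ∠MAU = 71.0° gives AU at -112° from the x-axis; with |AU| = 12.3, U = (-22.6, 28.7). Then |KU| = |U − K| = 23.2.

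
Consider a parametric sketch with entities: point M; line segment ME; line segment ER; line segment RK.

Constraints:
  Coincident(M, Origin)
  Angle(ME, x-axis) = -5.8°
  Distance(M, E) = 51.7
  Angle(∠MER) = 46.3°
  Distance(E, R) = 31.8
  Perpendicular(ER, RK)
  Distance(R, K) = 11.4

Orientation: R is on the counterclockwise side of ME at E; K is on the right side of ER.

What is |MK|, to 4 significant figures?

48.93

M is at the origin; ME runs at -5.8° with length 51.7, so E = 51.7·(cos -5.8°, sin -5.8°) = (51.44, -5.225). ∠MER = 46.3°, so ER runs at -5.8° + (180° − 46.3°) = 127.9° from the x-axis; with |ER| = 31.8, R = E + 31.8·(cos 127.9°, sin 127.9°) = (31.90, 19.87). The perpendicularity gives RK at right angles to ER; with |RK| = 11.4 on the right of ER, K = R + 11.4·(0.7891, 0.6143) = (40.90, 26.87). Then |MK| = |K − M| = 48.93.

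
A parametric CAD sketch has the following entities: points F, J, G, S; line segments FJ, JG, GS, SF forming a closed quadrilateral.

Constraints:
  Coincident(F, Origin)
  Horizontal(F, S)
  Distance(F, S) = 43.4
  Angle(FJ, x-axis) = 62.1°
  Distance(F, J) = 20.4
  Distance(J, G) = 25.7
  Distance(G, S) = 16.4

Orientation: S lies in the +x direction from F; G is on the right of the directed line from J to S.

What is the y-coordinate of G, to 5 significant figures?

-0.81608

Checks: |JG| = 25.70 ✓; |GS| = 16.40 ✓.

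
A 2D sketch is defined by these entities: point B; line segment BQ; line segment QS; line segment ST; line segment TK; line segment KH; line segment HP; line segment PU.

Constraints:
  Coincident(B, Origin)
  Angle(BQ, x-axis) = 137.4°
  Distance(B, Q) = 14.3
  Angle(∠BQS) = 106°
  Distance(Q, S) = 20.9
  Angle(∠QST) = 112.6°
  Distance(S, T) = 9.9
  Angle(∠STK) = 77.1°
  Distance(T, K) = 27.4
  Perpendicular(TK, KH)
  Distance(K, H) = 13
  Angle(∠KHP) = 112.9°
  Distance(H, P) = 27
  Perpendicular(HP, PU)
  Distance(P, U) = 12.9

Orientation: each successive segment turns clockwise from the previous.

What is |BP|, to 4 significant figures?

35.22

B is at the origin; BQ runs at 137.4° with length 14.3, so Q = (-10.53, 9.679). ∠BQS = 106.0° gives QS at 63.40° from the x-axis; with |QS| = 20.9, S = (-1.168, 28.37). ∠QST = 112.6° gives ST at -4.000° from the x-axis; with |ST| = 9.9, T = (8.708, 27.68). ∠STK = 77.1° gives TK at -106.9° from the x-axis; with |TK| = 27.4, K = (0.7426, 1.460). The perpendicularity gives KH at right angles to TK, so KH runs at 163.1°; with |KH| = 13.0, H = (-11.70, 5.239). ∠KHP = 112.9° gives HP at 96.00° from the x-axis; with |HP| = 27.0, P = (-14.52, 32.09). Then |BP| = |P − B| = 35.22.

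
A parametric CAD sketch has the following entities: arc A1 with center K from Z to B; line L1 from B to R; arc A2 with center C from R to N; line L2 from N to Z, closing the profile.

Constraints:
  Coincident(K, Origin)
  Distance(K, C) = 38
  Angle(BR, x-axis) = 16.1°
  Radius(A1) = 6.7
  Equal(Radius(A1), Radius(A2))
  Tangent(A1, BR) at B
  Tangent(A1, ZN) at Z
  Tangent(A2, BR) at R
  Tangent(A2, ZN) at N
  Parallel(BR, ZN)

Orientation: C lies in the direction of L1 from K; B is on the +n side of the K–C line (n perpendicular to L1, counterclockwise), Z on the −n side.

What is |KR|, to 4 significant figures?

38.59

Tangency of A1 to both parallel lines with radius 6.7 puts B and Z at K ± 6.7·n: B = (-1.858, 6.437), Z = (1.858, -6.437). Equal radii place R and N the same way about C: R = C + 6.7·n = (34.65, 16.98), N = C − 6.7·n = (38.37, 4.101). Then |KR| = |R − K| = 38.59.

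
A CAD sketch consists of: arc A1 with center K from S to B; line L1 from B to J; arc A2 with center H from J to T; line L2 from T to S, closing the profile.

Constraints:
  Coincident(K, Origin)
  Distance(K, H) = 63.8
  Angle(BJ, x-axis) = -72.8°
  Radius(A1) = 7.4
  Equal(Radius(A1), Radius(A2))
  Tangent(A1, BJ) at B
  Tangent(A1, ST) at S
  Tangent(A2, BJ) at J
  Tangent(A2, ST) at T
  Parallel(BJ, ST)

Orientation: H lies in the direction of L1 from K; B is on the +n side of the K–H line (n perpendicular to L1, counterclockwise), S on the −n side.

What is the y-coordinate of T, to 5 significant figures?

-63.135

Tangency of A1 to both parallel lines with radius 7.4 puts B and S at K ± 7.4·n: B = (7.0691, 2.1882), S = (-7.0691, -2.1882). Equal radii place J and T the same way about H: J = H + 7.4·n = (25.935, -58.759), T = H − 7.4·n = (11.797, -63.135). So T.y = -63.135.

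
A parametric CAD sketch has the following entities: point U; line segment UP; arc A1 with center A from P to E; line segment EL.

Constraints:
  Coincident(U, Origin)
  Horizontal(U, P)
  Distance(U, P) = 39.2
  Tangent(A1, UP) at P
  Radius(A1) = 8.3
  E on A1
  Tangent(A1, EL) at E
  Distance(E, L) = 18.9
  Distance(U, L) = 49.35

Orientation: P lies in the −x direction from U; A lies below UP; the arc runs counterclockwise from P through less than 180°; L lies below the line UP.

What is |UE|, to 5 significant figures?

48.273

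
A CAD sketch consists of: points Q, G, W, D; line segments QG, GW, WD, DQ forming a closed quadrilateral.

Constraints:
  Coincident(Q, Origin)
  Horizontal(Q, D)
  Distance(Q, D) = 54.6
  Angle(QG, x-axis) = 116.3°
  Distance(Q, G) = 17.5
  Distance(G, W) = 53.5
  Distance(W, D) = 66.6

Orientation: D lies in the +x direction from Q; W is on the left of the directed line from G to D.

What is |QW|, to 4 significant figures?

63.56

Checks: |GW| = 53.50 ✓; |WD| = 66.60 ✓.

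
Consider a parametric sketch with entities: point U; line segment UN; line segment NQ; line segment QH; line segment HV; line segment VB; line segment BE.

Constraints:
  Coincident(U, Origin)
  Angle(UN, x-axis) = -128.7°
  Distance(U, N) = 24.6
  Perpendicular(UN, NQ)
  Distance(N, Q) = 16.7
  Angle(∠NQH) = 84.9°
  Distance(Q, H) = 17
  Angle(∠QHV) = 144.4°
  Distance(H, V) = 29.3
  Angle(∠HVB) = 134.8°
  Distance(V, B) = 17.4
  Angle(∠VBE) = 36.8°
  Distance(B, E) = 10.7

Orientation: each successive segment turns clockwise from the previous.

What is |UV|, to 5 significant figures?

15.064

U is at the origin; UN runs at -128.7° with length 24.6, so N = (-15.381, -19.199). The perpendicularity gives NQ at right angles to UN, so NQ runs at 141.30°; with |NQ| = 16.7, Q = (-28.414, -8.7570). ∠NQH = 84.9° gives QH at 46.200° from the x-axis; with |QH| = 17.0, H = (-16.648, 3.5129). ∠QHV = 144.4° gives HV at 10.600° from the x-axis; with |HV| = 29.3, V = (12.152, 8.9027). Then |UV| = |V − U| = 15.064.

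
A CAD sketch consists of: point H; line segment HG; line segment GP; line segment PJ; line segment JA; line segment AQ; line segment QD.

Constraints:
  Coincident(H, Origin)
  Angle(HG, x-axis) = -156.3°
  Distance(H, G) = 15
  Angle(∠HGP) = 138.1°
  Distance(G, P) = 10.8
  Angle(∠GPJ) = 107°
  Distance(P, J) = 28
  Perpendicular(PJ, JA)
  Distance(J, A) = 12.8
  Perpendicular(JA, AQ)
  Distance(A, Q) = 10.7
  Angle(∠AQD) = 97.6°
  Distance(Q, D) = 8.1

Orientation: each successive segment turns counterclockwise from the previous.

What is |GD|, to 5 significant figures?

20.167

H is at the origin; HG runs at -156.3° with length 15.0, so G = (-13.735, -6.0292). ∠HGP = 138.1° gives GP at -114.40° from the x-axis; with |GP| = 10.8, P = (-18.196, -15.865). ∠GPJ = 107.0° gives PJ at -41.400° from the x-axis; with |PJ| = 28.0, J = (2.8066, -34.381). PJ ⟂ JA, so JA runs at 48.600°; with |JA| = 12.8, A = (11.271, -24.780). JA is perpendicular to AQ, so AQ runs at 138.60°; with |AQ| = 10.7, Q = (3.2452, -17.704). ∠AQD = 97.6° gives QD at -139.00° from the x-axis; with |QD| = 8.1, D = (-2.8679, -23.018). Then |GD| = |D − G| = 20.167.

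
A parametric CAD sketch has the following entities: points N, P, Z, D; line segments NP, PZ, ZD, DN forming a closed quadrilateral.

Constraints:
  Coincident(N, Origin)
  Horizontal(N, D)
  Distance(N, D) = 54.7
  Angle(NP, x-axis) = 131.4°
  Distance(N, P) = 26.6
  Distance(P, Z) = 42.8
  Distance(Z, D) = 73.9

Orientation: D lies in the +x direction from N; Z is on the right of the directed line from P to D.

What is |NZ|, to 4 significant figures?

27.62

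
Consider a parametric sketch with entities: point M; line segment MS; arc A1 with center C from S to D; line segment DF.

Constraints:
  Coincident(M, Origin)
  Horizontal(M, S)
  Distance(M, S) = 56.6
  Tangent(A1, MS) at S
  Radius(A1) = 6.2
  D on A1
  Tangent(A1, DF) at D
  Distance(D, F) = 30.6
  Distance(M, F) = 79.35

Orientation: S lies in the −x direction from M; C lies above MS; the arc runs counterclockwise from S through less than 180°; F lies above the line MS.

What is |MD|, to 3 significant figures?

52.9

Checks: |MS| = 56.60 ✓; |CD| = 6.200 ✓; ∠(CD, DF) = 90.00° ✓; |DF| = 30.60 ✓; |MF| = 79.35 ✓.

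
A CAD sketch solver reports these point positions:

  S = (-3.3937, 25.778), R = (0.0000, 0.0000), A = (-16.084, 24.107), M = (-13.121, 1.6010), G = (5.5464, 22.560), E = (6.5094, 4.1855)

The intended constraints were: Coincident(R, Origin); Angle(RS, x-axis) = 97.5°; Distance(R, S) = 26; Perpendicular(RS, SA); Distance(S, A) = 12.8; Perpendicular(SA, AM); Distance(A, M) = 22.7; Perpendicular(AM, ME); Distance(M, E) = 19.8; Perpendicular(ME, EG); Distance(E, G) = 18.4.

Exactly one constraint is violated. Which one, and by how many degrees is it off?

Perpendicular(ME, EG) — off by 4.50°.

R = (0.00, 0.00) ✓; RS at 97.50° ✓; |RS| = 26.00 ✓; ∠(RS, SA) = 90.00° ✓; |SA| = 12.80 ✓; ∠(SA, AM) = 90.00° ✓; |AM| = 22.70 ✓; ∠(AM, ME) = 90.00° ✓; |ME| = 19.80 ✓; ∠(ME, EG) = 85.50° ✗; |EG| = 18.40 ✓.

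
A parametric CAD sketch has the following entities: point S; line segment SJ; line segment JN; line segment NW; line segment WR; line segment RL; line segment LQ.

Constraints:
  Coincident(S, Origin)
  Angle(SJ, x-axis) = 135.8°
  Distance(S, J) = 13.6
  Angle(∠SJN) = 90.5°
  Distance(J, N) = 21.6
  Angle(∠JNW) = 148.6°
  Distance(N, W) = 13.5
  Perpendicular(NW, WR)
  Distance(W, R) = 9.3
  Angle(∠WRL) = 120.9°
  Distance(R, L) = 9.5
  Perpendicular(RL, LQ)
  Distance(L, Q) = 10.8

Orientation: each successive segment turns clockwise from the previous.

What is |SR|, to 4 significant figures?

28.43

S is at the origin; SJ runs at 135.8° with length 13.6, so J = (-9.750, 9.481). ∠SJN = 90.5° gives JN at 46.30° from the x-axis; with |JN| = 21.6, N = (5.173, 25.10). ∠JNW = 148.6° gives NW at 14.90° from the x-axis; with |NW| = 13.5, W = (18.22, 28.57). NW ⟂ WR, so WR runs at -75.10°; with |WR| = 9.3, R = (20.61, 19.58). Then |SR| = |R − S| = 28.43.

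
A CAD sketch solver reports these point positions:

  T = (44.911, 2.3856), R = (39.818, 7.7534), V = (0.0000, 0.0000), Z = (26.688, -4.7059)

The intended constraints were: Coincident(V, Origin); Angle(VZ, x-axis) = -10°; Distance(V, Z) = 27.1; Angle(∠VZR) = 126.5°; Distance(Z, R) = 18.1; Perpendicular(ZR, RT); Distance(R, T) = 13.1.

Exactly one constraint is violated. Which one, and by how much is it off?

Distance(R, T) = 13.1 — off by 5.70.

V = (0.00, 0.00) ✓; VZ at -10.00° ✓; |VZ| = 27.10 ✓; ∠VZR = 126.5° ✓; |ZR| = 18.10 ✓; ∠(ZR, RT) = 90.00° ✓; |RT| = 7.399 ✗.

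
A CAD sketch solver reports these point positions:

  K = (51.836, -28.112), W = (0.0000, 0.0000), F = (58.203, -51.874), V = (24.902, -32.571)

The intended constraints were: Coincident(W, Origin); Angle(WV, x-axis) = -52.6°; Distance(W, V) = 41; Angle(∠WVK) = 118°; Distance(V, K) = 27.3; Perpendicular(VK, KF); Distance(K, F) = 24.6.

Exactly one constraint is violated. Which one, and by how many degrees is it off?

Perpendicular(VK, KF) — off by 5.60°.

W = (0.00, 0.00) ✓; WV at -52.60° ✓; |WV| = 41.00 ✓; ∠WVK = 118.0° ✓; |VK| = 27.30 ✓; ∠(VK, KF) = 84.40° ✗; |KF| = 24.60 ✓.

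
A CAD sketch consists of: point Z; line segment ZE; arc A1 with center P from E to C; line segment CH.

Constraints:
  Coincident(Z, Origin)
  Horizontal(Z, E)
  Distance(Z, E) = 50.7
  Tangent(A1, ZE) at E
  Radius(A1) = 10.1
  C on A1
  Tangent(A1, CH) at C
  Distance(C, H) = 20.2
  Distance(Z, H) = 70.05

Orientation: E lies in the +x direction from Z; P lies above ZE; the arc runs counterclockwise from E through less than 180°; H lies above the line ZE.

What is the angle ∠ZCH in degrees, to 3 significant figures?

108°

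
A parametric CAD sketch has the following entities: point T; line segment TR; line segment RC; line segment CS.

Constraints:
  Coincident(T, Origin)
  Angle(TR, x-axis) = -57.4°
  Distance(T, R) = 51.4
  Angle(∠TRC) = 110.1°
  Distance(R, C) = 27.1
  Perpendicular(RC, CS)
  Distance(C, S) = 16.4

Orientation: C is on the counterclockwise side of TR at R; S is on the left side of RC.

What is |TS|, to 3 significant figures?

54.9

T is at the origin; TR runs at -57.4° with length 51.4, so R = 51.4·(cos -57.4°, sin -57.4°) = (27.7, -43.3). ∠TRC = 110.1°, so RC runs at -57.4° + (180° − 110.1°) = 12.5° from the x-axis; with |RC| = 27.1, C = R + 27.1·(cos 12.5°, sin 12.5°) = (54.2, -37.4). RC is perpendicular to CS; with |CS| = 16.4 on the left of RC, S = C + 16.4·(-0.216, 0.976) = (50.6, -21.4). Then |TS| = |S − T| = 54.9.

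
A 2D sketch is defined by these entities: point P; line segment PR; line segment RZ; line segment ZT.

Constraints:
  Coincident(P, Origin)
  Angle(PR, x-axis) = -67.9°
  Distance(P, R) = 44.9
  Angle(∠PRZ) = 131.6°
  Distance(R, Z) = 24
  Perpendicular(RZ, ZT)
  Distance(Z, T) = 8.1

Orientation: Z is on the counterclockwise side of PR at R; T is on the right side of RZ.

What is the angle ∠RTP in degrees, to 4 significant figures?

19.11°

P is at the origin; PR runs at -67.9° with length 44.9, so R = 44.9·(cos -67.9°, sin -67.9°) = (16.89, -41.60). ∠PRZ = 131.6°, so RZ runs at -67.9° + (180° − 131.6°) = -19.50° from the x-axis; with |RZ| = 24.0, Z = R + 24.0·(cos -19.50°, sin -19.50°) = (39.52, -49.61). RZ is perpendicular to ZT; with |ZT| = 8.1 on the right of RZ, T = Z + 8.1·(-0.3338, -0.9426) = (36.81, -57.25). Then cos ∠RTP = TR·TP / (|TR||TP|), giving 19.11°.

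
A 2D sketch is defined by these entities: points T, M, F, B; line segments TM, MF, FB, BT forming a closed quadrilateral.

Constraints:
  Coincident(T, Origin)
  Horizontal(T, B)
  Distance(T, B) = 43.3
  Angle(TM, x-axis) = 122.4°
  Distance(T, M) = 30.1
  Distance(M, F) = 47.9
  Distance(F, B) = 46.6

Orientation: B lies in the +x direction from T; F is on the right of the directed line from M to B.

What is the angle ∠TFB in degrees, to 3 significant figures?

68.2°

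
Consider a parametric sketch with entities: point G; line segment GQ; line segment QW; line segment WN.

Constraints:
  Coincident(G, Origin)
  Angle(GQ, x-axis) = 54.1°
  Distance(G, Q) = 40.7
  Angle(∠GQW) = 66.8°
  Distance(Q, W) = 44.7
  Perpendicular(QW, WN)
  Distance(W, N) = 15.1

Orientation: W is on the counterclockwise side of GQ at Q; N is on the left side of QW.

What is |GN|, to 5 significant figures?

36.324

G is at the origin; GQ runs at 54.1° with length 40.7, so Q = 40.7·(cos 54.1°, sin 54.1°) = (23.865, 32.969). ∠GQW = 66.8°, so QW runs at 54.1° + (180° − 66.8°) = 167.30° from the x-axis; with |QW| = 44.7, W = Q + 44.7·(cos 167.30°, sin 167.30°) = (-19.741, 42.796). The perpendicularity gives WN at right angles to QW; with |WN| = 15.1 on the left of QW, N = W + 15.1·(-0.21985, -0.97553) = (-23.061, 28.065). Then |GN| = |N − G| = 36.324.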